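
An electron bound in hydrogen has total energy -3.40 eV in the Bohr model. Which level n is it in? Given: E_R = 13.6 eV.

E_n = −E_R Z²/n² ⇒ n² = E_R Z²/(−E_n) = 13.6 × 1² / 3.40 ≈ 4.00
n = 2

2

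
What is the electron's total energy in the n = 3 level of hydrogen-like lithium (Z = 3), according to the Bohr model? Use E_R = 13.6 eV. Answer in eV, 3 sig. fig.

-13.6 eV

E_n = −E_R·Z²/n² = −13.6 × 3²/3² = -13.6 eV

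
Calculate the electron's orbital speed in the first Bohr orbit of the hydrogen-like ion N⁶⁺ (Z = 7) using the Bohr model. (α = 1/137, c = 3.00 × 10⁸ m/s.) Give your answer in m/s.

v_n = Zαc/n = 7 × 0.00730 × 3.00 × 10⁸ / 1
    = 1.53 × 10⁷ m/s

1.53 × 10⁷ m/s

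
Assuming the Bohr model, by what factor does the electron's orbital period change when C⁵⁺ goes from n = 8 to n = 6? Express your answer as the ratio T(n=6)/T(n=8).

T ∝ Z^-2 · n^3; with Z fixed, T ∝ n^3.
T(n=6)/T(n=8) = (6/8)^3 = 27/64

27/64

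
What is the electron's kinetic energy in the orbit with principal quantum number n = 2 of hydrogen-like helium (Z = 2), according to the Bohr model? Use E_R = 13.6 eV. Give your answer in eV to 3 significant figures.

13.6 eV

For a Coulomb orbit the virial theorem gives K = −E_n.
E_n = −E_R·Z²/n², so K = E_R·Z²/n² = 13.6 × 2²/2² = 13.6 eV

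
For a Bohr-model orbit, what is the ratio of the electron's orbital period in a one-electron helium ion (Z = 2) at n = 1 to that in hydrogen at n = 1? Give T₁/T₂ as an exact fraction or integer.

T ∝ Z^-2 · n^3
T₁/T₂ = (2/1)^-2 · (1/1)^3 = 1/4

1/4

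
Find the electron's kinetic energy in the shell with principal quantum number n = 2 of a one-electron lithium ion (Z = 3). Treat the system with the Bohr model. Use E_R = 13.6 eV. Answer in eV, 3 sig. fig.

For a Coulomb orbit the virial theorem gives K = −E_n.
E_n = −E_R·Z²/n², so K = E_R·Z²/n² = 13.6 × 3²/2² = 30.6 eV

30.6 eV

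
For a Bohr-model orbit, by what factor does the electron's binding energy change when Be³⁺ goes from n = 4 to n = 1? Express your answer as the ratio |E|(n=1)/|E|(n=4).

|E| ∝ Z^2 · n^-2; with Z fixed, |E| ∝ n^-2.
|E|(n=1)/|E|(n=4) = (1/4)^-2 = 16

16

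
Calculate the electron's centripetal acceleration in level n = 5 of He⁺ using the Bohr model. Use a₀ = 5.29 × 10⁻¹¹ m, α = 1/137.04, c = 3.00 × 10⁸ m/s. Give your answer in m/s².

1.16 × 10²¹ m/s²

r = n²a₀/Z = 6.61 × 10⁻¹⁰ m, v = Zαc/n = 8.76 × 10⁵ m/s
a = v²/r = (8.76 × 10⁵)² / 6.61 × 10⁻¹⁰ = 1.16 × 10²¹ m/s²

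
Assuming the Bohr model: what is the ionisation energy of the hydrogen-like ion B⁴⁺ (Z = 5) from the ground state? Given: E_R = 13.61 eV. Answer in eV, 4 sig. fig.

E_n = −E_R·Z²/n² = −13.61 × 5²/1² eV = -340.2 eV
Ionisation energy = −E_n = 340.2 eV

340.2 eV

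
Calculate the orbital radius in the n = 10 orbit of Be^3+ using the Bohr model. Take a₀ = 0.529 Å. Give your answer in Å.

r_n = n²a₀/Z = 10² × 0.529 / 4
    = 100 × 0.529 / 4 = 13.2 Å

13.2 Å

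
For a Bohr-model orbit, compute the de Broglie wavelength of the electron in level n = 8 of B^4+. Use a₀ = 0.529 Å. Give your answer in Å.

The Bohr quantisation condition is nλ = 2πr_n.
r_n = n²a₀/Z = 6.77 Å
λ = 2πr_n/n = 2π·6.77/8 = 5.32 Å

5.32 Å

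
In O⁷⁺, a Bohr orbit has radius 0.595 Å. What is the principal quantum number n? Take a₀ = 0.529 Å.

3

r_n = n²a₀/Z ⇒ n² = rZ/a₀ = 0.595 × 8 / 0.529 ≈ 9.00
n = 3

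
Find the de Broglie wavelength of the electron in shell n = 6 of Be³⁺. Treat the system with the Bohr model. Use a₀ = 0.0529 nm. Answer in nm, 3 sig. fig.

0.499 nm

The Bohr quantisation condition is nλ = 2πr_n.
r_n = n²a₀/Z = 0.476 nm
λ = 2πr_n/n = 2π·0.476/6 = 0.499 nm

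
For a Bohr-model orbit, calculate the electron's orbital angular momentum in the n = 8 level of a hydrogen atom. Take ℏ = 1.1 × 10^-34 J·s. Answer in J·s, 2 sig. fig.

8.8 × 10^-34 J·s

L_n = nℏ = 8 × 1.1 × 10^-34 = 8.8 × 10^-34 J·s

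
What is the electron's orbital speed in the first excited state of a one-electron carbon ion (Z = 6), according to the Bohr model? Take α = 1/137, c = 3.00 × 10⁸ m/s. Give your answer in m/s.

v_n = Zαc/n = 6 × 0.00730 × 3.00 × 10⁸ / 2
    = 6.57 × 10⁶ m/s

6.57 × 10⁶ m/s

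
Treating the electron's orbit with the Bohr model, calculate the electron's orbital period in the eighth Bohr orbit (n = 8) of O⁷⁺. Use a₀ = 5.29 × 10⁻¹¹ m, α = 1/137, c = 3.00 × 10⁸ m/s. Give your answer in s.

1.21 × 10⁻¹⁵ s

r = n²a₀/Z = 8²·5.29 × 10⁻¹¹/8 = 4.23 × 10⁻¹⁰ m
v = Zαc/n = 8·0.00730·3.00 × 10⁸/8 = 2.19 × 10⁶ m/s
T = 2πr/v = 1.21 × 10⁻¹⁵ s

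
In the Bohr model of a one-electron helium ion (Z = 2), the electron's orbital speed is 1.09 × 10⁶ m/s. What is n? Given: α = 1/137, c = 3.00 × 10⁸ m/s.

v_n = Zαc/n ⇒ n = Zαc/v = 2 × 0.00730 × 3.00 × 10⁸ / 1.09 × 10⁶ ≈ 4.02
n = 4

4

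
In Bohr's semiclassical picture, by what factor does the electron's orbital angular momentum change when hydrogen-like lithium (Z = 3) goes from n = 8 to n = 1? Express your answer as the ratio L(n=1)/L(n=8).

L = nℏ depends only on n, so L ∝ n.
L(n=1)/L(n=8) = (1/8)^1 = 1/8

1/8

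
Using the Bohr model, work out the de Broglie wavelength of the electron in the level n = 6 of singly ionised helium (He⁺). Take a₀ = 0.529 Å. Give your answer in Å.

The Bohr quantisation condition is nλ = 2πr_n.
r_n = n²a₀/Z = 9.52 Å
λ = 2πr_n/n = 2π·9.52/6 = 9.97 Å

9.97 Å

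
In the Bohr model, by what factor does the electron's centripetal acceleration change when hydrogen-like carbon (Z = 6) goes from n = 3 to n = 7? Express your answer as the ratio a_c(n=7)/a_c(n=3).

81/2401

a_c ∝ Z^3 · n^-4; with Z fixed, a_c ∝ n^-4.
a_c(n=7)/a_c(n=3) = (7/3)^-4 = 81/2401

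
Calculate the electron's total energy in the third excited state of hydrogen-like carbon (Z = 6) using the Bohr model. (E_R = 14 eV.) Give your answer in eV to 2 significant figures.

-32 eV

E_n = −E_R·Z²/n² = −14 × 6²/4² = -32 eV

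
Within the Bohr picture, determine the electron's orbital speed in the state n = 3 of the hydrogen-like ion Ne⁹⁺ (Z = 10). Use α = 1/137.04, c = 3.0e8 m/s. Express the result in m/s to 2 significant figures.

v_n = Zαc/n = 10 × 0.0073 × 3.0e8 / 3
    = 7.3e6 m/s

7.3e6 m/s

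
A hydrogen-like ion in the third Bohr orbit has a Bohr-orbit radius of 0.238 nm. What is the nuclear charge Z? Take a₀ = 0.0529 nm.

r_n = n²a₀/Z ⇒ Z = n²a₀/r = 3² × 0.0529 / 0.238 ≈ 2.00
Z = 2

2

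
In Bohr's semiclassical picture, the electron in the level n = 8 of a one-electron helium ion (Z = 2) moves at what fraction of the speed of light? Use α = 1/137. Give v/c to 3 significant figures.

v_n = Zαc/n, so v/c = Zα/n = 2 × 0.00730 / 8 = 0.00182

0.00182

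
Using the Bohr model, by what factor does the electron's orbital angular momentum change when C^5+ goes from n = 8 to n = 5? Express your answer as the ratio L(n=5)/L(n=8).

5/8

L = nℏ depends only on n, so L ∝ n.
L(n=5)/L(n=8) = (5/8)^1 = 5/8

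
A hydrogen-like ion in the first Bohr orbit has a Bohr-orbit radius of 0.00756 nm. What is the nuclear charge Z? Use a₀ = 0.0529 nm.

7

r_n = n²a₀/Z ⇒ Z = n²a₀/r = 1² × 0.0529 / 0.00756 ≈ 7.00
Z = 7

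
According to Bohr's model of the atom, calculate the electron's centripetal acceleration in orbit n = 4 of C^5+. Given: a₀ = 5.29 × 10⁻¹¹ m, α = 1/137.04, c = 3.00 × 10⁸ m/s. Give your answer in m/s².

r = n²a₀/Z = 1.41 × 10⁻¹⁰ m, v = Zαc/n = 3.28 × 10⁶ m/s
a = v²/r = (3.28 × 10⁶)² / 1.41 × 10⁻¹⁰ = 7.64 × 10²² m/s²

7.64 × 10²² m/s²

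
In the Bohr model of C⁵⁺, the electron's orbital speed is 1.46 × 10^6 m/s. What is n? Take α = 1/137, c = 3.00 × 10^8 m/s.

9

v_n = Zαc/n ⇒ n = Zαc/v = 6 × 0.00730 × 3.00 × 10^8 / 1.46 × 10^6 ≈ 9.00
n = 9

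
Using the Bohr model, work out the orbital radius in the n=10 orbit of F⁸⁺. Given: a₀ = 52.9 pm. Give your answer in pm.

588 pm

r_n = n²a₀/Z = 10² × 52.9 / 9
    = 100 × 52.9 / 9 = 588 pm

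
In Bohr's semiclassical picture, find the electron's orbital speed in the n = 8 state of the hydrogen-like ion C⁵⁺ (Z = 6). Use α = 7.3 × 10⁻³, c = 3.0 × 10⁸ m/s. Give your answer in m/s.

v_n = Zαc/n = 6 × 0.0073 × 3.0 × 10⁸ / 8
    = 1.6 × 10⁶ m/s

1.6 × 10⁶ m/s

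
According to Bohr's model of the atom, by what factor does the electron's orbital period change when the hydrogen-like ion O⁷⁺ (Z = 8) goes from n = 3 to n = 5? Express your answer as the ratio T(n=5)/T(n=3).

T ∝ Z^-2 · n^3; with Z fixed, T ∝ n^3.
T(n=5)/T(n=3) = (5/3)^3 = 125/27

125/27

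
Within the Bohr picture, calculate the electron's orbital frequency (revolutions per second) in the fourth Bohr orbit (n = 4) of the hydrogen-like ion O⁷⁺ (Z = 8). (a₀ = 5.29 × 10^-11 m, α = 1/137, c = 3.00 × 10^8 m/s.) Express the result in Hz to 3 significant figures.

6.59 × 10^15 Hz

r = n²a₀/Z = 1.06 × 10^-10 m, v = Zαc/n = 4.38 × 10^6 m/s
f = v/(2πr) = 6.59 × 10^15 Hz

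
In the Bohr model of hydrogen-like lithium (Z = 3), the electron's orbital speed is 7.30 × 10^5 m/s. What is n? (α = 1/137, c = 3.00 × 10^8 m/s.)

v_n = Zαc/n ⇒ n = Zαc/v = 3 × 0.00730 × 3.00 × 10^8 / 7.30 × 10^5 ≈ 9.00
n = 9

9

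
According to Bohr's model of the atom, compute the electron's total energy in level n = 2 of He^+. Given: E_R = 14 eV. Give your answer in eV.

E_n = −E_R·Z²/n² = −14 × 2²/2² = -14 eV

-14 eV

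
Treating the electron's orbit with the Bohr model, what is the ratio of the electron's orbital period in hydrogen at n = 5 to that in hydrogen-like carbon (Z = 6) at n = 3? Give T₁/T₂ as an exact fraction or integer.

T ∝ Z^-2 · n^3
T₁/T₂ = (1/6)^-2 · (5/3)^3 = 500/3

500/3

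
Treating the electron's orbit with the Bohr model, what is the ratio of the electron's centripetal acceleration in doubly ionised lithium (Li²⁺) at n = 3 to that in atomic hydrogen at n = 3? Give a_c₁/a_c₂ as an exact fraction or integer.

a_c ∝ Z^3 · n^-4
a_c₁/a_c₂ = (3/1)^3 · (3/3)^-4 = 27

27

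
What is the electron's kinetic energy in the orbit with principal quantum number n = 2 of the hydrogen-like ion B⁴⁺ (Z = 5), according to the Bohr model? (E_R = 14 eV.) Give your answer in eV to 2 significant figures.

88 eV

For a Coulomb orbit the virial theorem gives K = −E_n.
E_n = −E_R·Z²/n², so K = E_R·Z²/n² = 14 × 5²/2² = 88 eV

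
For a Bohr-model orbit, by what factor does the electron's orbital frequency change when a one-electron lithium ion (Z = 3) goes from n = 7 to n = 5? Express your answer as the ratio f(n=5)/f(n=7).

f ∝ Z^2 · n^-3; with Z fixed, f ∝ n^-3.
f(n=5)/f(n=7) = (5/7)^-3 = 343/125

343/125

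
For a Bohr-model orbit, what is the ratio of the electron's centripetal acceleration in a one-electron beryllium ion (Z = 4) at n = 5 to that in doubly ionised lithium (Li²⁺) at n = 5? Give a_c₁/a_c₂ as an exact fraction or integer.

a_c ∝ Z^3 · n^-4
a_c₁/a_c₂ = (4/3)^3 · (5/5)^-4 = 64/27

64/27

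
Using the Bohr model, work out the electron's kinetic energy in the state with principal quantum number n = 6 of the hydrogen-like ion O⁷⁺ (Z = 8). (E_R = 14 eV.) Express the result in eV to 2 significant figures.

For a Coulomb orbit the virial theorem gives K = −E_n.
E_n = −E_R·Z²/n², so K = E_R·Z²/n² = 14 × 8²/6² = 25 eV

25 eV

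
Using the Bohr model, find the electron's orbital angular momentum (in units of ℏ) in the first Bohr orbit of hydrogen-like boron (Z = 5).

1

L_n = nℏ, so L/ℏ = n = 1.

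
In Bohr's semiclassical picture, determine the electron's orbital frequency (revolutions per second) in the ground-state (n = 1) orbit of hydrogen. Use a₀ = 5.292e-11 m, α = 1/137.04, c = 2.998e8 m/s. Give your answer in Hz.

r = n²a₀/Z = 5.292e-11 m, v = Zαc/n = 2.188e6 m/s
f = v/(2πr) = 6.579e15 Hz

6.579e15 Hz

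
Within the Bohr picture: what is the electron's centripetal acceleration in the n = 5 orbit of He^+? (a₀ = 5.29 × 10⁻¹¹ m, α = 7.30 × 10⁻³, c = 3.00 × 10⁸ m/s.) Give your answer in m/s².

r = n²a₀/Z = 6.61 × 10⁻¹⁰ m, v = Zαc/n = 8.76 × 10⁵ m/s
a = v²/r = (8.76 × 10⁵)² / 6.61 × 10⁻¹⁰ = 1.16 × 10²¹ m/s²

1.16 × 10²¹ m/s²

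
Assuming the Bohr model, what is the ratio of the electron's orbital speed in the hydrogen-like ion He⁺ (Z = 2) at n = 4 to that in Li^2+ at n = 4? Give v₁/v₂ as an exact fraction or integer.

2/3

v ∝ Z^1 · n^-1
v₁/v₂ = (2/3)^1 · (4/4)^-1 = 2/3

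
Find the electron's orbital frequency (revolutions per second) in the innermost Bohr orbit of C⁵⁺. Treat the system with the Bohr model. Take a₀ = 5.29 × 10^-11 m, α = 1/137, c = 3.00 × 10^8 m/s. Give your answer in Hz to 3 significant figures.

2.37 × 10^17 Hz

r = n²a₀/Z = 8.82 × 10^-12 m, v = Zαc/n = 1.31 × 10^7 m/s
f = v/(2πr) = 2.37 × 10^17 Hz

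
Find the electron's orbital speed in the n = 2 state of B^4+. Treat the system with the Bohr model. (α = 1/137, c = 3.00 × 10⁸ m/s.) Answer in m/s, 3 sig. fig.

v_n = Zαc/n = 5 × 0.00730 × 3.00 × 10⁸ / 2
    = 5.47 × 10⁶ m/s

5.47 × 10⁶ m/s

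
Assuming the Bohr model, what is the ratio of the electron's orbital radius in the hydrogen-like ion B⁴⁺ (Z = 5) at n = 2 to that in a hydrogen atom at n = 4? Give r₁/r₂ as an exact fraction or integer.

r ∝ Z^-1 · n^2
r₁/r₂ = (5/1)^-1 · (2/4)^2 = 1/20

1/20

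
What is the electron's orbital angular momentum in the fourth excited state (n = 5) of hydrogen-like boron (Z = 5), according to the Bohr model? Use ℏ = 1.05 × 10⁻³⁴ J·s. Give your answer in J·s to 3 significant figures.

5.25 × 10⁻³⁴ J·s

L_n = nℏ = 5 × 1.05 × 10⁻³⁴ = 5.25 × 10⁻³⁴ J·s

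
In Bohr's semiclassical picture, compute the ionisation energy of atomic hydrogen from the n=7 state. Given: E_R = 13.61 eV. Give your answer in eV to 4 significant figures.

0.2778 eV

E_n = −E_R·Z²/n² = −13.61 × 1²/7² eV = -0.2778 eV
Ionisation energy = −E_n = 0.2778 eV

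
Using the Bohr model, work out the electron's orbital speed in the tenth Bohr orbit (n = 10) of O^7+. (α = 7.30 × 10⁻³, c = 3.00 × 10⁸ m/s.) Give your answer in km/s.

v_n = Zαc/n = 8 × 0.00730 × 3.00 × 10⁸ / 10
    = 1750 km/s

1750 km/s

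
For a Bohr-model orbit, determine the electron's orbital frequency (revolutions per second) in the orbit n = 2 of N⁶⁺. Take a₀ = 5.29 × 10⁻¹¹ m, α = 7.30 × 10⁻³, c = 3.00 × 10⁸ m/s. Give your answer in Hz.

4.04 × 10¹⁶ Hz

r = n²a₀/Z = 3.02 × 10⁻¹¹ m, v = Zαc/n = 7.67 × 10⁶ m/s
f = v/(2πr) = 4.04 × 10¹⁶ Hz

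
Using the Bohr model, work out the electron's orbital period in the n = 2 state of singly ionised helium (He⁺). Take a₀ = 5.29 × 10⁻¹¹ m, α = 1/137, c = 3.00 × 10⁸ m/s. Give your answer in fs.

0.304 fs

r = n²a₀/Z = 2²·5.29 × 10⁻¹¹/2 = 1.06 × 10⁻¹⁰ m
v = Zαc/n = 2·0.00730·3.00 × 10⁸/2 = 2.19 × 10⁶ m/s
T = 2πr/v = 3.04 × 10⁻¹⁶ s = 0.304 fs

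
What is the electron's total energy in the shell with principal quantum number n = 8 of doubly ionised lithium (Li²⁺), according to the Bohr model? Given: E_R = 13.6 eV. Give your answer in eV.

-1.91 eV

E_n = −E_R·Z²/n² = −13.6 × 3²/8² = -1.91 eV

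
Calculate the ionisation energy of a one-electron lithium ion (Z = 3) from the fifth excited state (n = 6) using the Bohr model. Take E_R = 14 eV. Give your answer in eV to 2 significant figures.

3.5 eV

E_n = −E_R·Z²/n² = −14 × 3²/6² eV = -3.5 eV
Ionisation energy = −E_n = 3.5 eV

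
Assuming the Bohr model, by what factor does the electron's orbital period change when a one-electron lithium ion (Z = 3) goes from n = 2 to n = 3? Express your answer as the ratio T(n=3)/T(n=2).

27/8

T ∝ Z^-2 · n^3; with Z fixed, T ∝ n^3.
T(n=3)/T(n=2) = (3/2)^3 = 27/8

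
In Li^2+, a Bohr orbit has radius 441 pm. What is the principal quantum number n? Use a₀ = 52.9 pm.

5

r_n = n²a₀/Z ⇒ n² = rZ/a₀ = 441 × 3 / 52.9 ≈ 25.01
n = 5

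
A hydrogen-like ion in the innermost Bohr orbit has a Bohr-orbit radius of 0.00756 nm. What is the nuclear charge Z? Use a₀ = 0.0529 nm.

7

r_n = n²a₀/Z ⇒ Z = n²a₀/r = 1² × 0.0529 / 0.00756 ≈ 7.00
Z = 7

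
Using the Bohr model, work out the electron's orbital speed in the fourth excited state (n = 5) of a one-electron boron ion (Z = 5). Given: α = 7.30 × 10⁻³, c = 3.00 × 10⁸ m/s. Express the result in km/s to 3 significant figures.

v_n = Zαc/n = 5 × 0.00730 × 3.00 × 10⁸ / 5
    = 2190 km/s

2190 km/s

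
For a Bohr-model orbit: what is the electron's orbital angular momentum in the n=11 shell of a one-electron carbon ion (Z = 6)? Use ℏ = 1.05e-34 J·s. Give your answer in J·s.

1.16e-33 J·s

L_n = nℏ = 11 × 1.05e-34 = 1.16e-33 J·s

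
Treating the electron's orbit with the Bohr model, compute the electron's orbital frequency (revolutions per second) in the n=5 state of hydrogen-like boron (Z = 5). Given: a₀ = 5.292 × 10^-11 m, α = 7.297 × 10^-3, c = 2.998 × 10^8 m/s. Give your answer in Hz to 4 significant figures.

r = n²a₀/Z = 2.646 × 10^-10 m, v = Zαc/n = 2.188 × 10^6 m/s
f = v/(2πr) = 1.316 × 10^15 Hz

1.316 × 10^15 Hz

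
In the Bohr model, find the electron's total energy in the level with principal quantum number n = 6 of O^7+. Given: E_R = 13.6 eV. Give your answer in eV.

-24.2 eV

E_n = −E_R·Z²/n² = −13.6 × 8²/6² = -24.2 eV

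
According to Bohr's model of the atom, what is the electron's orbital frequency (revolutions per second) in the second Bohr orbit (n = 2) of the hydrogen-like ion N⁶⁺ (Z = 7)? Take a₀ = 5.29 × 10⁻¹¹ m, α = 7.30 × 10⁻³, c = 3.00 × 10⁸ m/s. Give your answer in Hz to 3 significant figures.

4.04 × 10¹⁶ Hz

r = n²a₀/Z = 3.02 × 10⁻¹¹ m, v = Zαc/n = 7.67 × 10⁶ m/s
f = v/(2πr) = 4.04 × 10¹⁶ Hz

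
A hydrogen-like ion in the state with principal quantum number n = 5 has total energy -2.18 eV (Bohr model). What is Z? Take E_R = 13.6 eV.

2

E_n = −E_R Z²/n² ⇒ Z² = −E_n n²/E_R = 2.18 × 5² / 13.6 ≈ 4.01
Z = 2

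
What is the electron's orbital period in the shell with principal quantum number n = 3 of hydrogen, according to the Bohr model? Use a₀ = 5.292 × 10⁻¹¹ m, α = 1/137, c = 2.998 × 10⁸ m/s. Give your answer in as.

4103 as

r = n²a₀/Z = 3²·5.292 × 10⁻¹¹/1 = 4.763 × 10⁻¹⁰ m
v = Zαc/n = 1·0.007299·2.998 × 10⁸/3 = 7.294 × 10⁵ m/s
T = 2πr/v = 4.103 × 10⁻¹⁵ s = 4103 as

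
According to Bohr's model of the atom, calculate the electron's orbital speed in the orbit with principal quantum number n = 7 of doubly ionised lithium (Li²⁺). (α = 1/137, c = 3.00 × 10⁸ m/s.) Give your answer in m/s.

9.38 × 10⁵ m/s

v_n = Zαc/n = 3 × 0.00730 × 3.00 × 10⁸ / 7
    = 9.38 × 10⁵ m/s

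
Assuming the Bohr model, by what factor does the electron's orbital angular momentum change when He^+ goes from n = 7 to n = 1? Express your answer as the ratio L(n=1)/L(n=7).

L = nℏ depends only on n, so L ∝ n.
L(n=1)/L(n=7) = (1/7)^1 = 1/7

1/7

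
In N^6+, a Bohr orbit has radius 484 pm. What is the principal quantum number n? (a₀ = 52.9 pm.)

r_n = n²a₀/Z ⇒ n² = rZ/a₀ = 484 × 7 / 52.9 ≈ 64.05
n = 8

8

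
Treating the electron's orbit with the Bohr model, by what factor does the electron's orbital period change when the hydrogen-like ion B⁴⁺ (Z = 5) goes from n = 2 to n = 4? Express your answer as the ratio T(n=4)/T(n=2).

8

T ∝ Z^-2 · n^3; with Z fixed, T ∝ n^3.
T(n=4)/T(n=2) = (4/2)^3 = 8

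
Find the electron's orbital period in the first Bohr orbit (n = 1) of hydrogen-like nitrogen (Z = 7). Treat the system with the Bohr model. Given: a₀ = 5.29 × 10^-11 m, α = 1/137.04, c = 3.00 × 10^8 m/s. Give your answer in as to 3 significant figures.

r = n²a₀/Z = 1²·5.29 × 10^-11/7 = 7.56 × 10^-12 m
v = Zαc/n = 7·0.00730·3.00 × 10^8/1 = 1.53 × 10^7 m/s
T = 2πr/v = 3.10 × 10^-18 s = 3.10 as

3.10 as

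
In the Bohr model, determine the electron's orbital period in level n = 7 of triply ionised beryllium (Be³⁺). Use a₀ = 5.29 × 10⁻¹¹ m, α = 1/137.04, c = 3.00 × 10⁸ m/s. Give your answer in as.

3250 as

r = n²a₀/Z = 7²·5.29 × 10⁻¹¹/4 = 6.48 × 10⁻¹⁰ m
v = Zαc/n = 4·0.00730·3.00 × 10⁸/7 = 1.25 × 10⁶ m/s
T = 2πr/v = 3.25 × 10⁻¹⁵ s = 3250 as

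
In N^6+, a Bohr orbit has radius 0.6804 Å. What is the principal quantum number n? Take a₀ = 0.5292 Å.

3

r_n = n²a₀/Z ⇒ n² = rZ/a₀ = 0.6804 × 7 / 0.5292 ≈ 9.00
n = 3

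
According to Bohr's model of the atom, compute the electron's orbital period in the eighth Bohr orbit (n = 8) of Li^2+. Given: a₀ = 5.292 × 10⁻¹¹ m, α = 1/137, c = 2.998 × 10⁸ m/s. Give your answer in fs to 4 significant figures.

8.644 fs

r = n²a₀/Z = 8²·5.292 × 10⁻¹¹/3 = 1.129 × 10⁻⁹ m
v = Zαc/n = 3·0.007299·2.998 × 10⁸/8 = 8.206 × 10⁵ m/s
T = 2πr/v = 8.644 × 10⁻¹⁵ s = 8.644 fs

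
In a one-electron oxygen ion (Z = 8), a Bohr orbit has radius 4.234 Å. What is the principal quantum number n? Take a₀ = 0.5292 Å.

r_n = n²a₀/Z ⇒ n² = rZ/a₀ = 4.234 × 8 / 0.5292 ≈ 64.01
n = 8

8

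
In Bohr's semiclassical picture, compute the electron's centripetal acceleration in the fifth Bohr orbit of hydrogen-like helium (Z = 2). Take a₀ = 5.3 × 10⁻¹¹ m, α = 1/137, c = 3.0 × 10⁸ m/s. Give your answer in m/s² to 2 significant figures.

1.2 × 10²¹ m/s²

r = n²a₀/Z = 6.6 × 10⁻¹⁰ m, v = Zαc/n = 8.8 × 10⁵ m/s
a = v²/r = (8.8 × 10⁵)² / 6.6 × 10⁻¹⁰ = 1.2 × 10²¹ m/s²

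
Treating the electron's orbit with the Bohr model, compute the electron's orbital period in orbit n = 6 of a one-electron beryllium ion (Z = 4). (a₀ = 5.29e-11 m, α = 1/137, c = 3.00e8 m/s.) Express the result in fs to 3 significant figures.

r = n²a₀/Z = 6²·5.29e-11/4 = 4.76e-10 m
v = Zαc/n = 4·0.00730·3.00e8/6 = 1.46e6 m/s
T = 2πr/v = 2.05e-15 s = 2.05 fs

2.05 fs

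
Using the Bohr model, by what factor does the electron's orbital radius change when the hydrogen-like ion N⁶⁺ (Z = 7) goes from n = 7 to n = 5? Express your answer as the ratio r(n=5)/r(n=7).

r ∝ Z^-1 · n^2; with Z fixed, r ∝ n^2.
r(n=5)/r(n=7) = (5/7)^2 = 25/49

25/49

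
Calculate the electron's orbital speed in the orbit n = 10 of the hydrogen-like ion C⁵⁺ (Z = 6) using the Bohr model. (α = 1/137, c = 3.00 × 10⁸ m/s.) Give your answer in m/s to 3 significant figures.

1.31 × 10⁶ m/s

v_n = Zαc/n = 6 × 0.00730 × 3.00 × 10⁸ / 10
    = 1.31 × 10⁶ m/s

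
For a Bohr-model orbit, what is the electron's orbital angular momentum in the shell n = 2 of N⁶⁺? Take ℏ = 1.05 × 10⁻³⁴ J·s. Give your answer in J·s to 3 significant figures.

L_n = nℏ = 2 × 1.05 × 10⁻³⁴ = 2.10 × 10⁻³⁴ J·s

2.10 × 10⁻³⁴ J·s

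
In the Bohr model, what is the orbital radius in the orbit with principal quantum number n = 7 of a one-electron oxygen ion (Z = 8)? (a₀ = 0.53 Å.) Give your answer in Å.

3.2 Å

r_n = n²a₀/Z = 7² × 0.53 / 8
    = 49 × 0.53 / 8 = 3.2 Å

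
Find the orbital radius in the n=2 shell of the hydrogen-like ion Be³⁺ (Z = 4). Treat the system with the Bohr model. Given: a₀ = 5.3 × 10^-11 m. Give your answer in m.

5.3 × 10^-11 m

r_n = n²a₀/Z = 2² × 5.3 × 10^-11 / 4
    = 4 × 5.3 × 10^-11 / 4 = 5.3 × 10^-11 m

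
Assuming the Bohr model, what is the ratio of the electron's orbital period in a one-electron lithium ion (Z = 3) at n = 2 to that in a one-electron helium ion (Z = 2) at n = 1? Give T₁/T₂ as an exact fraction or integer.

32/9

T ∝ Z^-2 · n^3
T₁/T₂ = (3/2)^-2 · (2/1)^3 = 32/9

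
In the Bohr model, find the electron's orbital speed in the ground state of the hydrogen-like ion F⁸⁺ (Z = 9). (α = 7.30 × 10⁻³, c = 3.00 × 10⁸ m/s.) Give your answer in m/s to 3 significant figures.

1.97 × 10⁷ m/s

v_n = Zαc/n = 9 × 0.00730 × 3.00 × 10⁸ / 1
    = 1.97 × 10⁷ m/s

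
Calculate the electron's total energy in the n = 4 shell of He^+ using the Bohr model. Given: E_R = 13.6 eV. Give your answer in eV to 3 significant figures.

-3.40 eV

E_n = −E_R·Z²/n² = −13.6 × 2²/4² = -3.40 eV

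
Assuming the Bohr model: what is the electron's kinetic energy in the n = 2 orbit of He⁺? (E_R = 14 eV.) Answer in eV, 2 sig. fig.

14 eV

For a Coulomb orbit the virial theorem gives K = −E_n.
E_n = −E_R·Z²/n², so K = E_R·Z²/n² = 14 × 2²/2² = 14 eV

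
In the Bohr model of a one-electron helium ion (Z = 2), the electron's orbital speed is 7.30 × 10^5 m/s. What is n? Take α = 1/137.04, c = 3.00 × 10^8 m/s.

6

v_n = Zαc/n ⇒ n = Zαc/v = 2 × 0.00730 × 3.00 × 10^8 / 7.30 × 10^5 ≈ 6.00
n = 6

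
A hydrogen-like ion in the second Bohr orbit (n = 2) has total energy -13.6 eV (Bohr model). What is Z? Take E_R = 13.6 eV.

2

E_n = −E_R Z²/n² ⇒ Z² = −E_n n²/E_R = 13.6 × 2² / 13.6 ≈ 4.00
Z = 2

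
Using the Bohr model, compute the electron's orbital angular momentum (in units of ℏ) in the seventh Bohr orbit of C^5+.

L_n = nℏ, so L/ℏ = n = 7.

7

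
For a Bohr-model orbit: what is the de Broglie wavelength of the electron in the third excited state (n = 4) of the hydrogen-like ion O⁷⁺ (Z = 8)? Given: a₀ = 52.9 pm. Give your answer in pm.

166 pm

The Bohr quantisation condition is nλ = 2πr_n.
r_n = n²a₀/Z = 106 pm
λ = 2πr_n/n = 2π·106/4 = 166 pm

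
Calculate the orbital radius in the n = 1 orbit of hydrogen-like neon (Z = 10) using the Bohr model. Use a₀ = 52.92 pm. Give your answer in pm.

5.292 pm

r_n = n²a₀/Z = 1² × 52.92 / 10
    = 1 × 52.92 / 10 = 5.292 pm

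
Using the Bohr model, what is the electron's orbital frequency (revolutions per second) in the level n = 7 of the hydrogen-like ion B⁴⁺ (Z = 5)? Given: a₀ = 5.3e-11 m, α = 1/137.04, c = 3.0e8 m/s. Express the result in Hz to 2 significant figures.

4.8e14 Hz

r = n²a₀/Z = 5.2e-10 m, v = Zαc/n = 1.6e6 m/s
f = v/(2πr) = 4.8e14 Hz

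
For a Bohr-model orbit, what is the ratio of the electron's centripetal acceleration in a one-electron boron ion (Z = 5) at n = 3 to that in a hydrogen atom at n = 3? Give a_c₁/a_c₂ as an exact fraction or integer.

a_c ∝ Z^3 · n^-4
a_c₁/a_c₂ = (5/1)^3 · (3/3)^-4 = 125

125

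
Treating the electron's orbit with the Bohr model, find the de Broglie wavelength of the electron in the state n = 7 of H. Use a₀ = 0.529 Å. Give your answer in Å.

23.3 Å

The Bohr quantisation condition is nλ = 2πr_n.
r_n = n²a₀/Z = 25.9 Å
λ = 2πr_n/n = 2π·25.9/7 = 23.3 Å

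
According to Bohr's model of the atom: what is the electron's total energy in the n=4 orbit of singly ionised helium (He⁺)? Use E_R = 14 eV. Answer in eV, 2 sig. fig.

-3.5 eV

E_n = −E_R·Z²/n² = −14 × 2²/4² = -3.5 eV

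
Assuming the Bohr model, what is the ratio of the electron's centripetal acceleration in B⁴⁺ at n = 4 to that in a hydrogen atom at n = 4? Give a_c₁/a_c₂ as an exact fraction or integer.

125

a_c ∝ Z^3 · n^-4
a_c₁/a_c₂ = (5/1)^3 · (4/4)^-4 = 125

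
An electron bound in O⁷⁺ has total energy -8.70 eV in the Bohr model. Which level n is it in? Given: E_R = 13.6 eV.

10

E_n = −E_R Z²/n² ⇒ n² = E_R Z²/(−E_n) = 13.6 × 8² / 8.70 ≈ 100.05
n = 10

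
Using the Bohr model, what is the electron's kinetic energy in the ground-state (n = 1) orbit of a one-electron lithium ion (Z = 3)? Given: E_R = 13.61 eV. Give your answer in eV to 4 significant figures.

For a Coulomb orbit the virial theorem gives K = −E_n.
E_n = −E_R·Z²/n², so K = E_R·Z²/n² = 13.61 × 3²/1² = 122.5 eV

122.5 eV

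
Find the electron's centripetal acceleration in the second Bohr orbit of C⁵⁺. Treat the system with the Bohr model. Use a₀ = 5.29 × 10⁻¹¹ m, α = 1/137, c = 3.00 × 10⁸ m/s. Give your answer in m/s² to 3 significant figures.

1.22 × 10²⁴ m/s²

r = n²a₀/Z = 3.53 × 10⁻¹¹ m, v = Zαc/n = 6.57 × 10⁶ m/s
a = v²/r = (6.57 × 10⁶)² / 3.53 × 10⁻¹¹ = 1.22 × 10²⁴ m/s²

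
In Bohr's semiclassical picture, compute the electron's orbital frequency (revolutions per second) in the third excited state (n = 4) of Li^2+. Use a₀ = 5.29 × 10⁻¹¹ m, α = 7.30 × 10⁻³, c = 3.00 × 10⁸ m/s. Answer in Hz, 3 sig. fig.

r = n²a₀/Z = 2.82 × 10⁻¹⁰ m, v = Zαc/n = 1.64 × 10⁶ m/s
f = v/(2πr) = 9.27 × 10¹⁴ Hz

9.27 × 10¹⁴ Hz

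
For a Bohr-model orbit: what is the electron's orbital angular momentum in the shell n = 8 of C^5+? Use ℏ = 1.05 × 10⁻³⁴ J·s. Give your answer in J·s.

8.40 × 10⁻³⁴ J·s

L_n = nℏ = 8 × 1.05 × 10⁻³⁴ = 8.40 × 10⁻³⁴ J·s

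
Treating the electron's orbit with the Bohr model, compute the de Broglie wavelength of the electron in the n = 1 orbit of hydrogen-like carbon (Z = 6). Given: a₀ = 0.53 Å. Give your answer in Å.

The Bohr quantisation condition is nλ = 2πr_n.
r_n = n²a₀/Z = 0.088 Å
λ = 2πr_n/n = 2π·0.088/1 = 0.56 Å

0.56 Å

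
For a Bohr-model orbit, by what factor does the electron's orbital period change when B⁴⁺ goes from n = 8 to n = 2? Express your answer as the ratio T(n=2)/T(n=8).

1/64

T ∝ Z^-2 · n^3; with Z fixed, T ∝ n^3.
T(n=2)/T(n=8) = (2/8)^3 = 1/64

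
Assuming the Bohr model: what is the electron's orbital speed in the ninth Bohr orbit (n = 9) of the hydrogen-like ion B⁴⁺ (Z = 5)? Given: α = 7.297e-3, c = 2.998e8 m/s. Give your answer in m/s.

v_n = Zαc/n = 5 × 0.007297 × 2.998e8 / 9
    = 1.215e6 m/s

1.215e6 m/s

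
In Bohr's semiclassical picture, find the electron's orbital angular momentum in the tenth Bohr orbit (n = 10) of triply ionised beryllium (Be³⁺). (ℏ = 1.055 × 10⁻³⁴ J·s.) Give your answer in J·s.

L_n = nℏ = 10 × 1.055 × 10⁻³⁴ = 1.055 × 10⁻³³ J·s

1.055 × 10⁻³³ J·s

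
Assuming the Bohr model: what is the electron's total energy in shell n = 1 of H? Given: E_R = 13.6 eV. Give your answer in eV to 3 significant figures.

-13.6 eV

E_n = −E_R·Z²/n² = −13.6 × 1²/1² = -13.6 eV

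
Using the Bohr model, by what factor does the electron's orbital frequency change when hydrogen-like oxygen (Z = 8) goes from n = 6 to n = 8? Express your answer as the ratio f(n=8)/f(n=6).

f ∝ Z^2 · n^-3; with Z fixed, f ∝ n^-3.
f(n=8)/f(n=6) = (8/6)^-3 = 27/64

27/64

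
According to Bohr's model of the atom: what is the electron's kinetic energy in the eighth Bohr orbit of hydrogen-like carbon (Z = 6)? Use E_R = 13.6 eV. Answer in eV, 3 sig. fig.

For a Coulomb orbit the virial theorem gives K = −E_n.
E_n = −E_R·Z²/n², so K = E_R·Z²/n² = 13.6 × 6²/8² = 7.65 eV

7.65 eV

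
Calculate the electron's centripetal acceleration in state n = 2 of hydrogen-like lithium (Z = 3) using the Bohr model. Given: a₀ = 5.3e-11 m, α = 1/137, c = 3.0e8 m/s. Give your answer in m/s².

1.5e23 m/s²

r = n²a₀/Z = 7.1e-11 m, v = Zαc/n = 3.3e6 m/s
a = v²/r = (3.3e6)² / 7.1e-11 = 1.5e23 m/s²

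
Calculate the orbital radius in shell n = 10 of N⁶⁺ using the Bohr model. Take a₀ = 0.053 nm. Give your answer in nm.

0.76 nm

r_n = n²a₀/Z = 10² × 0.053 / 7
    = 100 × 0.053 / 7 = 0.76 nm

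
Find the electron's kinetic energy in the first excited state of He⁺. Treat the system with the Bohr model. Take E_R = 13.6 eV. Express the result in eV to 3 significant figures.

13.6 eV

For a Coulomb orbit the virial theorem gives K = −E_n.
E_n = −E_R·Z²/n², so K = E_R·Z²/n² = 13.6 × 2²/2² = 13.6 eV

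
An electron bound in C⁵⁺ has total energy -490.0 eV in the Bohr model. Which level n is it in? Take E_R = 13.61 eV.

1

E_n = −E_R Z²/n² ⇒ n² = E_R Z²/(−E_n) = 13.61 × 6² / 490.0 ≈ 1.00
n = 1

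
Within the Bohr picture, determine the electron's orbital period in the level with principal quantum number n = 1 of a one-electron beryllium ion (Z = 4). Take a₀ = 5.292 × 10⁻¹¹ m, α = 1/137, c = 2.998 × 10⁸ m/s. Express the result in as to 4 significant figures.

9.497 as

r = n²a₀/Z = 1²·5.292 × 10⁻¹¹/4 = 1.323 × 10⁻¹¹ m
v = Zαc/n = 4·0.007299·2.998 × 10⁸/1 = 8.753 × 10⁶ m/s
T = 2πr/v = 9.497 × 10⁻¹⁸ s = 9.497 as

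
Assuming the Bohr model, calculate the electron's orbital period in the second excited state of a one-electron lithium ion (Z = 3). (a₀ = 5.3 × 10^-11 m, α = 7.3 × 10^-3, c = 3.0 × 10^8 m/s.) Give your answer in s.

r = n²a₀/Z = 3²·5.3 × 10^-11/3 = 1.6 × 10^-10 m
v = Zαc/n = 3·0.0073·3.0 × 10^8/3 = 2.2 × 10^6 m/s
T = 2πr/v = 4.6 × 10^-16 s

4.6 × 10^-16 s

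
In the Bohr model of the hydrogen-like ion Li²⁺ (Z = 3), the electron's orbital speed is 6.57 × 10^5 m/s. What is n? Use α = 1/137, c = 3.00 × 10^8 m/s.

v_n = Zαc/n ⇒ n = Zαc/v = 3 × 0.00730 × 3.00 × 10^8 / 6.57 × 10^5 ≈ 10.00
n = 10

10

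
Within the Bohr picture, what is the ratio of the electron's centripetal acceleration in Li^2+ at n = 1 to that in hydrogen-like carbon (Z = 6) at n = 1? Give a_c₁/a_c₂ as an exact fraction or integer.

a_c ∝ Z^3 · n^-4
a_c₁/a_c₂ = (3/6)^3 · (1/1)^-4 = 1/8

1/8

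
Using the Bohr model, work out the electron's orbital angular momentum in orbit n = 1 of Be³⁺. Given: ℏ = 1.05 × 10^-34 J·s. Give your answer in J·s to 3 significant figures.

L_n = nℏ = 1 × 1.05 × 10^-34 = 1.05 × 10^-34 J·s

1.05 × 10^-34 J·s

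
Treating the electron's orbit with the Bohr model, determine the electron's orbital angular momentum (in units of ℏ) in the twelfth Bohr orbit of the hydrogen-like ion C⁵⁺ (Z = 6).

L_n = nℏ, so L/ℏ = n = 12.

12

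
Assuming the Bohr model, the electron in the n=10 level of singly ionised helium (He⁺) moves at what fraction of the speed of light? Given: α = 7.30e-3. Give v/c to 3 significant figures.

v_n = Zαc/n, so v/c = Zα/n = 2 × 0.00730 / 10 = 0.00146

0.00146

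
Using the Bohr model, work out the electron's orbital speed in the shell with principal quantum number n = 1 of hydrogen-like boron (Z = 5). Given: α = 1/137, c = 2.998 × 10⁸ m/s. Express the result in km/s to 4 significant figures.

v_n = Zαc/n = 5 × 0.007299 × 2.998 × 10⁸ / 1
    = 1.094 × 10⁴ km/s

1.094 × 10⁴ km/s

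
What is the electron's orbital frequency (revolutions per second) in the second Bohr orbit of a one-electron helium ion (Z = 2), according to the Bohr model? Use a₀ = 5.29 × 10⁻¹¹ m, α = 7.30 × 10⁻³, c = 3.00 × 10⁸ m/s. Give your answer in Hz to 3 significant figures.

r = n²a₀/Z = 1.06 × 10⁻¹⁰ m, v = Zαc/n = 2.19 × 10⁶ m/s
f = v/(2πr) = 3.29 × 10¹⁵ Hz

3.29 × 10¹⁵ Hz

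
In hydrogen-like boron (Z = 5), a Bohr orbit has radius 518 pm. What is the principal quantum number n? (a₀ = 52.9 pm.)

r_n = n²a₀/Z ⇒ n² = rZ/a₀ = 518 × 5 / 52.9 ≈ 48.96
n = 7

7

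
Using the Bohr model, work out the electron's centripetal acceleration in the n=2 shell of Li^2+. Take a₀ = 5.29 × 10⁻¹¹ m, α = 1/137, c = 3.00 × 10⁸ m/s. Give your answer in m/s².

1.53 × 10²³ m/s²

r = n²a₀/Z = 7.05 × 10⁻¹¹ m, v = Zαc/n = 3.28 × 10⁶ m/s
a = v²/r = (3.28 × 10⁶)² / 7.05 × 10⁻¹¹ = 1.53 × 10²³ m/s²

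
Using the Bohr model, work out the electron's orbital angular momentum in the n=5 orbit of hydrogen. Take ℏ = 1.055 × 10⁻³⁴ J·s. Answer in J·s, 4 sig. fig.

L_n = nℏ = 5 × 1.055 × 10⁻³⁴ = 5.275 × 10⁻³⁴ J·s

5.275 × 10⁻³⁴ J·s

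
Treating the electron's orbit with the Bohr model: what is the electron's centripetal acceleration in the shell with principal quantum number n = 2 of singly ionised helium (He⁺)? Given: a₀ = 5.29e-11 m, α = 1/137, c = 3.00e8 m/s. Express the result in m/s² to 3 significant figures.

4.53e22 m/s²

r = n²a₀/Z = 1.06e-10 m, v = Zαc/n = 2.19e6 m/s
a = v²/r = (2.19e6)² / 1.06e-10 = 4.53e22 m/s²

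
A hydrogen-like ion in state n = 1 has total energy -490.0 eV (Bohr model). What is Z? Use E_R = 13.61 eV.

6

E_n = −E_R Z²/n² ⇒ Z² = −E_n n²/E_R = 490.0 × 1² / 13.61 ≈ 36.00
Z = 6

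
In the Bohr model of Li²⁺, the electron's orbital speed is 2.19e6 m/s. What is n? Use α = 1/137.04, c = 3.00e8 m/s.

v_n = Zαc/n ⇒ n = Zαc/v = 3 × 0.00730 × 3.00e8 / 2.19e6 ≈ 3.00
n = 3

3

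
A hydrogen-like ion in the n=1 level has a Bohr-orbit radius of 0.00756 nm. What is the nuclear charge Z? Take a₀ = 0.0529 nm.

r_n = n²a₀/Z ⇒ Z = n²a₀/r = 1² × 0.0529 / 0.00756 ≈ 7.00
Z = 7

7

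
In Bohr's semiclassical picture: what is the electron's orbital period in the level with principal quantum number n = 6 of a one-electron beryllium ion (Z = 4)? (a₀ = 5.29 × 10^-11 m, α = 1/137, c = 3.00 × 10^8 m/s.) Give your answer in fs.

2.05 fs

r = n²a₀/Z = 6²·5.29 × 10^-11/4 = 4.76 × 10^-10 m
v = Zαc/n = 4·0.00730·3.00 × 10^8/6 = 1.46 × 10^6 m/s
T = 2πr/v = 2.05 × 10^-15 s = 2.05 fs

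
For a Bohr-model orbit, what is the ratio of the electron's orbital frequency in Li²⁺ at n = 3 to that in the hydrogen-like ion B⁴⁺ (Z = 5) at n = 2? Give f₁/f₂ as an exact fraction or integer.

8/75

f ∝ Z^2 · n^-3
f₁/f₂ = (3/5)^2 · (3/2)^-3 = 8/75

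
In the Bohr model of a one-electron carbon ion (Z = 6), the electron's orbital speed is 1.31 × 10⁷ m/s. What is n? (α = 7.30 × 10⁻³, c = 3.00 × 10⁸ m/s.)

1

v_n = Zαc/n ⇒ n = Zαc/v = 6 × 0.00730 × 3.00 × 10⁸ / 1.31 × 10⁷ ≈ 1.00
n = 1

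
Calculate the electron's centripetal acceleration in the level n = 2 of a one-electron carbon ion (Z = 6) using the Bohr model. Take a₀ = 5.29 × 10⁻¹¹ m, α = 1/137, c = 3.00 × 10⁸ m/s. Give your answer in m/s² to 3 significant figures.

1.22 × 10²⁴ m/s²

r = n²a₀/Z = 3.53 × 10⁻¹¹ m, v = Zαc/n = 6.57 × 10⁶ m/s
a = v²/r = (6.57 × 10⁶)² / 3.53 × 10⁻¹¹ = 1.22 × 10²⁴ m/s²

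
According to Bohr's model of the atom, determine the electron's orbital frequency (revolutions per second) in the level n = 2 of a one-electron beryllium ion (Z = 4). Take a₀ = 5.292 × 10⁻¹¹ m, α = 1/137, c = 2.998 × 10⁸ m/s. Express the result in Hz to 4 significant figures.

r = n²a₀/Z = 5.292 × 10⁻¹¹ m, v = Zαc/n = 4.377 × 10⁶ m/s
f = v/(2πr) = 1.316 × 10¹⁶ Hz

1.316 × 10¹⁶ Hz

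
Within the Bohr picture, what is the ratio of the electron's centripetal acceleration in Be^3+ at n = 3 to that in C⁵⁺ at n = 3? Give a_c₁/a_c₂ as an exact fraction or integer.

8/27

a_c ∝ Z^3 · n^-4
a_c₁/a_c₂ = (4/6)^3 · (3/3)^-4 = 8/27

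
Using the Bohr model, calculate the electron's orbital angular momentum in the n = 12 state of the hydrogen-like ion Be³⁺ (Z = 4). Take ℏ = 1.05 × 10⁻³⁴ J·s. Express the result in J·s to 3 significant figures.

L_n = nℏ = 12 × 1.05 × 10⁻³⁴ = 1.26 × 10⁻³³ J·s

1.26 × 10⁻³³ J·s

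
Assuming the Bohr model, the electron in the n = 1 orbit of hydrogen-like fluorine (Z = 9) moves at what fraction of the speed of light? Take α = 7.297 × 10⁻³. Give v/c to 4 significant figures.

0.06567

v_n = Zαc/n, so v/c = Zα/n = 9 × 0.007297 / 1 = 0.06567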